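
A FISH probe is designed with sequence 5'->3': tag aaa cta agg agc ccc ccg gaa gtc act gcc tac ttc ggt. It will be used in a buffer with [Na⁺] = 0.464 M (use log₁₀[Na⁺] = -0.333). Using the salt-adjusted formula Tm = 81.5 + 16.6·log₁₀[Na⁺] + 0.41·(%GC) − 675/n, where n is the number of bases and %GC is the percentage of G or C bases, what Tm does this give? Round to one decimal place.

Length n = 42. Base counts: T=8, A=11, C=13, G=10
G+C = 23, so %GC = 23/42 × 100 = 54.762%
Salt term: 16.6 × (-0.333) = -5.528
GC term: 0.41 × 54.762 = 22.452; length term: −675/42 = −16.071
Tm = 81.5 + (-5.528) + 22.452 − 16.071 = 82.353 → 82.4°C

82.4°C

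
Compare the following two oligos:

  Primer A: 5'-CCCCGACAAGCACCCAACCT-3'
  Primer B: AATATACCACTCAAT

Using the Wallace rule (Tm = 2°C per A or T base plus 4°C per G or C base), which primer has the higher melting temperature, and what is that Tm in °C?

Primer A: A+T=7, G+C=13 → Tm = 2(7)+4(13) = 66°C
Primer B: A+T=11, G+C=4 → Tm = 2(11)+4(4) = 38°C
66°C vs 38°C → primer A is higher.

Primer A, 66°C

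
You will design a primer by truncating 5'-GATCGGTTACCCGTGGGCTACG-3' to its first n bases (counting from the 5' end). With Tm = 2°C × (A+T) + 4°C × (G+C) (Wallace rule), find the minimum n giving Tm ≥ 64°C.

n = 20

First 19 bases: GATCGGTTACCCGTGGGCT → Tm = 62°C (< 64°C)
First 20 bases: GATCGGTTACCCGTGGGCTA → Tm = 64°C (≥ 64°C)
Each additional base adds 2°C (A/T) or 4°C (G/C), so Tm is non-decreasing in n; n = 20 is the first length to reach 64°C.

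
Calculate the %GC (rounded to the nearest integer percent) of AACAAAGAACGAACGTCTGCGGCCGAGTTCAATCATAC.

47%

Counting bases: A=14, T=6, G=8, C=10
G+C = 8 + 10 = 18 out of 38 bases
%GC = 18/38 × 100 = 47.37% ≈ 47%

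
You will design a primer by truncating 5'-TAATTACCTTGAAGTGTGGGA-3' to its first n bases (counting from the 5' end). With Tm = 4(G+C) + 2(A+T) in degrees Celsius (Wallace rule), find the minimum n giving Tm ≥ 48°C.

n = 18

First 17 bases: TAATTACCTTGAAGTGT → Tm = 44°C (< 48°C)
First 18 bases: TAATTACCTTGAAGTGTG → Tm = 48°C (≥ 48°C)
Since every base adds ≥2°C, Tm only increases with n, so the threshold is first crossed at n = 18.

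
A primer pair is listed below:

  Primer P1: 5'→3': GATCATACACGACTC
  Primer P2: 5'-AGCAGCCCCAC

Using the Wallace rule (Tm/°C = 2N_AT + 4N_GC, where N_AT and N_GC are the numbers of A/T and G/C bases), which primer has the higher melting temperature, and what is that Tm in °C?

Primer P1, 44°C

Primer P1: A+T=8, G+C=7 → Tm = 2(8)+4(7) = 44°C
Primer P2: A+T=3, G+C=8 → Tm = 2(3)+4(8) = 38°C
44°C vs 38°C → primer P1 is higher.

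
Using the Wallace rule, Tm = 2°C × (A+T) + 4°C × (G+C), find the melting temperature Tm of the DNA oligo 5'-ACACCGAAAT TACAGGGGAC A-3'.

62°C

Counting bases: G=5, C=5, A=9, T=2
So N_AT = 11 and N_GC = 10.
Tm = 4·10 + 2·11 = 40 + 22 = 62°C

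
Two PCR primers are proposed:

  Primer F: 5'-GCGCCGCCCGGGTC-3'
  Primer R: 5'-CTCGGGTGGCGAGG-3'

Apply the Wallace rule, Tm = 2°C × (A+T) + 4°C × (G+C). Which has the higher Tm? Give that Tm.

Primer F: A+T=1, G+C=13 → Tm = 2(1)+4(13) = 54°C
Primer R: A+T=3, G+C=11 → Tm = 2(3)+4(11) = 50°C
54°C vs 50°C → primer F is higher.

Primer F, 54°C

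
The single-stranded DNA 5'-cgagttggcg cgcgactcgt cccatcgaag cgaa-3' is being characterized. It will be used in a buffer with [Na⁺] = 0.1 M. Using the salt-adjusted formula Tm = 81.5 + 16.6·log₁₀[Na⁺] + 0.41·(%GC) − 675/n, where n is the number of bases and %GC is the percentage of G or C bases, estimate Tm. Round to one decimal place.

71.6°C

Length n = 34. Counting bases: C=11, G=11, T=5, A=7
G+C = 22, so %GC = 22/34 × 100 = 64.706%
Salt term: 16.6 × (-1) = -16.6
GC term: 0.41 × 64.706 = 26.529; length term: −675/34 = −19.853
Tm = 81.5 + (-16.6) + 26.529 − 19.853 = 71.576 → 71.6°C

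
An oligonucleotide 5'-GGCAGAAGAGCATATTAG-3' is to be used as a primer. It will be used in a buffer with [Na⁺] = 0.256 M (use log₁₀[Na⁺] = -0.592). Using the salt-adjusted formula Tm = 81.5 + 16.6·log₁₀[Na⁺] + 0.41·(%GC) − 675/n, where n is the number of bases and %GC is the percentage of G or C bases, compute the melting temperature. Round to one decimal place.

52.4°C

Length n = 18. Base counts: T=3, C=2, A=7, G=6
G+C = 8, so %GC = 8/18 × 100 = 44.444%
Salt term: 16.6 × (-0.592) = -9.827
GC term: 0.41 × 44.444 = 18.222; length term: −675/18 = −37.5
Tm = 81.5 + (-9.827) + 18.222 − 37.5 = 52.395 → 52.4°C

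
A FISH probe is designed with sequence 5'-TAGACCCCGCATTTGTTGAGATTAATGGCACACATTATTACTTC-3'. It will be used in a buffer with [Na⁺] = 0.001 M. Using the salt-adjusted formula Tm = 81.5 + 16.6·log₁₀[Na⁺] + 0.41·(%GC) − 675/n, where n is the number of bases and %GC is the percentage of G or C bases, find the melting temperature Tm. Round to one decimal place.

Length n = 44. Counting bases: A=12, T=15, G=7, C=10
G+C = 17, so %GC = 17/44 × 100 = 38.636%
Salt term: 16.6 × (-3) = -49.8
GC term: 0.41 × 38.636 = 15.841; length term: −675/44 = −15.341
Tm = 81.5 + (-49.8) + 15.841 − 15.341 = 32.2 → 32.2°C

32.2°C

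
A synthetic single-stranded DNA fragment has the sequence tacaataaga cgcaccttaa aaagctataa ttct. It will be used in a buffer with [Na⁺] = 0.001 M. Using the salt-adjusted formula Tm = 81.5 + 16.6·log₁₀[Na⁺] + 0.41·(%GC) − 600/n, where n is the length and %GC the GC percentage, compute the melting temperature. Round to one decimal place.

Length n = 34. Base counts: G=3, A=15, C=7, T=9
G+C = 10, so %GC = 10/34 × 100 = 29.412%
Salt term: 16.6 × (-3) = -49.8
GC term: 0.41 × 29.412 = 12.059; length term: −600/34 = −17.647
Tm = 81.5 + (-49.8) + 12.059 − 17.647 = 26.112 → 26.1°C

26.1°C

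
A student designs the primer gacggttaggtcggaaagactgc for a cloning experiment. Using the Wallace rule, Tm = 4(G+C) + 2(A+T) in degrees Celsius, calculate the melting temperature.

72°C

C=4, G=9, T=4, A=6
So N_AT = 10 and N_GC = 13.
Tm = 2×10 + 4×13 = 72°C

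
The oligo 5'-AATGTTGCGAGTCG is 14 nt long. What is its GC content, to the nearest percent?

Scanning the sequence gives A=3, T=4, G=5, C=2.
G+C = 5 + 2 = 7 out of 14 bases
%GC = 7/14 × 100 = 50% ≈ 50%

50%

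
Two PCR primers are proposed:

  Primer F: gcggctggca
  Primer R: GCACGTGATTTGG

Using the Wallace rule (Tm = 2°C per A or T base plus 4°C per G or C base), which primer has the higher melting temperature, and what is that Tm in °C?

Primer F: A+T=2, G+C=8 → Tm = 2(2)+4(8) = 36°C
Primer R: A+T=6, G+C=7 → Tm = 2(6)+4(7) = 40°C
36°C vs 40°C → primer R is higher.

Primer R, 40°C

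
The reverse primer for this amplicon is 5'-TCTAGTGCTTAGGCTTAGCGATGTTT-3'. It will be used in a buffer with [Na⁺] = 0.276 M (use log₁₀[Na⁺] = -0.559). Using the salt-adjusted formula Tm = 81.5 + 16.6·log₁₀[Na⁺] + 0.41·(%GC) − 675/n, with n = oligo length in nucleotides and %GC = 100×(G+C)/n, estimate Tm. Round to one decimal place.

Length n = 26. Base counts: T=11, A=4, G=7, C=4
G+C = 11, so %GC = 11/26 × 100 = 42.308%
Salt term: 16.6 × (-0.559) = -9.279
GC term: 0.41 × 42.308 = 17.346; length term: −675/26 = −25.962
Tm = 81.5 + (-9.279) + 17.346 − 25.962 = 63.605 → 63.6°C

63.6°C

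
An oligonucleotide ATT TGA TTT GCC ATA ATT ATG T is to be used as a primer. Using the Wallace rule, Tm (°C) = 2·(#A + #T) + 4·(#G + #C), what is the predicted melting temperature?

54°C

Scanning the sequence gives A=6, T=11, C=2, G=3.
So N_AT = 17 and N_GC = 5.
Tm = 2×17 + 4×5 = 54°C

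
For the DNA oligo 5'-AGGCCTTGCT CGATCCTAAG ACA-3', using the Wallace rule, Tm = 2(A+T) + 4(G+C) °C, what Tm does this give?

Base counts: T=5, G=5, C=7, A=6
AT pairs contribute 11, GC pairs contribute 12.
Tm = 2×11 + 4×12 = 70°C

70°C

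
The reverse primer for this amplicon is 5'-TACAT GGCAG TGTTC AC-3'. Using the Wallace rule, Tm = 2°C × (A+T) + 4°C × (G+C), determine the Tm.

Counting bases: G=4, A=4, C=4, T=5
A+T = 9, G+C = 8
Tm = 2×9 + 4×8 = 50°C

50°C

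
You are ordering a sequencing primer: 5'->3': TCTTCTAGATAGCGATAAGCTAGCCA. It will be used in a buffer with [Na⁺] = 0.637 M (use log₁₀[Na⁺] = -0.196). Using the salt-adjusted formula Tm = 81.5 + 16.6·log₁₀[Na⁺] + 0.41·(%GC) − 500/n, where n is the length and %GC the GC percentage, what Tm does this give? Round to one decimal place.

76.4°C

Length n = 26. Base counts: C=6, G=5, T=7, A=8
G+C = 11, so %GC = 11/26 × 100 = 42.308%
Salt term: 16.6 × (-0.196) = -3.254
GC term: 0.41 × 42.308 = 17.346; length term: −500/26 = −19.231
Tm = 81.5 + (-3.254) + 17.346 − 19.231 = 76.361 → 76.4°C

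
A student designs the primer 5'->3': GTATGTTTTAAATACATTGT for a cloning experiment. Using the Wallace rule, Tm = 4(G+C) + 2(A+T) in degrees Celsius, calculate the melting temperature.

Base counts: C=1, G=3, T=10, A=6
So N_AT = 16 and N_GC = 4.
Tm = 2(16) + 4(4) = 32 + 16 = 48°C

48°C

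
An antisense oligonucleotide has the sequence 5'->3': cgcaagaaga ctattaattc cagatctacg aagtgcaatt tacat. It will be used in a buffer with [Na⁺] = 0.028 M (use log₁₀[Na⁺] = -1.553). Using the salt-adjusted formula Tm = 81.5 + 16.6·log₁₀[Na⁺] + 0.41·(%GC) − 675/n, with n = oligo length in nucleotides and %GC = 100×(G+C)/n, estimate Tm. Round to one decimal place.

Length n = 45. Scanning the sequence gives T=12, G=7, A=17, C=9.
G+C = 16, so %GC = 16/45 × 100 = 35.556%
Salt term: 16.6 × (-1.553) = -25.78
GC term: 0.41 × 35.556 = 14.578; length term: −675/45 = −15
Tm = 81.5 + (-25.78) + 14.578 − 15 = 55.298 → 55.3°C

55.3°C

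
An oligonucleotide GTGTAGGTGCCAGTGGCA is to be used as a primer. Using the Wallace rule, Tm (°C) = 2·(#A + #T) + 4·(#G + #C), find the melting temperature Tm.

58°C

Scanning the sequence gives A=3, G=8, C=3, T=4.
So N_AT = 7 and N_GC = 11.
Tm = 2×7 + 4×11 = 58°C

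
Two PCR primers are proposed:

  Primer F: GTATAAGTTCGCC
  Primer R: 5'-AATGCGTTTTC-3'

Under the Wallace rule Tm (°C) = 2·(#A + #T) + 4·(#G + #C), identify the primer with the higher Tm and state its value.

Primer F: A+T=7, G+C=6 → Tm = 2(7)+4(6) = 38°C
Primer R: A+T=7, G+C=4 → Tm = 2(7)+4(4) = 30°C
38°C vs 30°C → primer F is higher.

Primer F, 38°C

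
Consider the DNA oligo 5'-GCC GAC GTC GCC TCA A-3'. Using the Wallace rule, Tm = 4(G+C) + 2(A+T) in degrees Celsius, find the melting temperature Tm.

Base counts: G=4, T=2, C=7, A=3
So N_AT = 5 and N_GC = 11.
Tm = 4·11 + 2·5 = 44 + 10 = 54°C

54°C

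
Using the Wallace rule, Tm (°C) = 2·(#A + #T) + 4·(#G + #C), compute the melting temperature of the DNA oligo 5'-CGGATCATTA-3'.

28°C

Counting bases: C=2, T=3, A=3, G=2
AT pairs contribute 6, GC pairs contribute 4.
Tm = 2(6) + 4(4) = 12 + 16 = 28°C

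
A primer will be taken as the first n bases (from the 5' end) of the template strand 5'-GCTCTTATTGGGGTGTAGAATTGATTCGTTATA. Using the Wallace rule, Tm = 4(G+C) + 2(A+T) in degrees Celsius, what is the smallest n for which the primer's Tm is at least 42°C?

First 13 bases: GCTCTTATTGGGG → Tm = 40°C (< 42°C)
First 14 bases: GCTCTTATTGGGGT → Tm = 42°C (≥ 42°C)
Each additional base adds 2°C (A/T) or 4°C (G/C), so Tm is non-decreasing in n; n = 14 is the first length to reach 42°C.

n = 14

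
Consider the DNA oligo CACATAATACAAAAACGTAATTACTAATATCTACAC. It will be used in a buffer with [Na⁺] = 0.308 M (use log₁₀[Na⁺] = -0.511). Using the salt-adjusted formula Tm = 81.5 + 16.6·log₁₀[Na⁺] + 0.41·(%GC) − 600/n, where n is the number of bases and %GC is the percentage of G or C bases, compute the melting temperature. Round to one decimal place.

Length n = 36. Scanning the sequence gives A=18, G=1, C=8, T=9.
G+C = 9, so %GC = 9/36 × 100 = 25%
Salt term: 16.6 × (-0.511) = -8.483
GC term: 0.41 × 25 = 10.25; length term: −600/36 = −16.667
Tm = 81.5 + (-8.483) + 10.25 − 16.667 = 66.6 → 66.6°C

66.6°C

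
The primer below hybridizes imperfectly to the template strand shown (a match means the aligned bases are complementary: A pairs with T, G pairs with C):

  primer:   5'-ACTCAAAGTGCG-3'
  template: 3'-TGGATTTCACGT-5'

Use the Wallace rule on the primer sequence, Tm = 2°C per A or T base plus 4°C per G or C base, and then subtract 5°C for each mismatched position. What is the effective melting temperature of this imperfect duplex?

21°C

Primer base counts: A=4, T=2, G=3, C=3 → A+T=6, G+C=6
Perfect-match Tm = 2(6) + 4(6) = 12 + 24 = 36°C
Mismatches (positions where the bases are not complementary): 3 (at positions 3, 4, 12)
Effective Tm = 36 − 3×5 = 36 − 15 = 21°C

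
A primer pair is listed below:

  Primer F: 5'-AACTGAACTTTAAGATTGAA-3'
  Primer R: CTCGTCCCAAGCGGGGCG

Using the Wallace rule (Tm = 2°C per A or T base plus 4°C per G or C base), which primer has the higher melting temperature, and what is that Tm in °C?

Primer F: A+T=15, G+C=5 → Tm = 2(15)+4(5) = 50°C
Primer R: A+T=4, G+C=14 → Tm = 2(4)+4(14) = 64°C
50°C vs 64°C → primer R is higher.

Primer R, 64°C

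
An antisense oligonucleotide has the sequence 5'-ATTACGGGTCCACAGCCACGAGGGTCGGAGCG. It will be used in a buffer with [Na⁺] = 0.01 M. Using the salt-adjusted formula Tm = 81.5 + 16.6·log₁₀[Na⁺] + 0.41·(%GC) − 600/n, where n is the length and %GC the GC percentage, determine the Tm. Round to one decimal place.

Length n = 32. Scanning the sequence gives G=12, A=7, C=9, T=4.
G+C = 21, so %GC = 21/32 × 100 = 65.625%
Salt term: 16.6 × (-2) = -33.2
GC term: 0.41 × 65.625 = 26.906; length term: −600/32 = −18.75
Tm = 81.5 + (-33.2) + 26.906 − 18.75 = 56.456 → 56.5°C

56.5°C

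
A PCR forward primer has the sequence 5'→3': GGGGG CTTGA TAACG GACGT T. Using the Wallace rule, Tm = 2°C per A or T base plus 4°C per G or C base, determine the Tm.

C=3, T=5, A=4, G=9
A+T = 9, G+C = 12
Tm = 4·12 + 2·9 = 48 + 18 = 66°C

66°C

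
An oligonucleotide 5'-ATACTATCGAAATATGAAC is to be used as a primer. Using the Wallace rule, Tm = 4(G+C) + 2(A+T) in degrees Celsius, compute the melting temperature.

48°C

Base counts: T=5, A=9, C=3, G=2
So N_AT = 14 and N_GC = 5.
Tm = 2×14 + 4×5 = 48°C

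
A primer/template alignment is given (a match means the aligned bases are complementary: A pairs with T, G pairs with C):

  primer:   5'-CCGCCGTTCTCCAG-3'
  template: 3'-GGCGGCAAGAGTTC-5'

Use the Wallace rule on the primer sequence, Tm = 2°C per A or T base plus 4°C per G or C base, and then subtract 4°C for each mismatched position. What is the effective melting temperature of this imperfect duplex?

44°C

Primer base counts: A=1, T=3, G=3, C=7 → A+T=4, G+C=10
Perfect-match Tm = 2(4) + 4(10) = 8 + 40 = 48°C
Mismatches (positions where the bases are not complementary): 1 (at position 12)
Effective Tm = 48 − 1×4 = 48 − 4 = 44°C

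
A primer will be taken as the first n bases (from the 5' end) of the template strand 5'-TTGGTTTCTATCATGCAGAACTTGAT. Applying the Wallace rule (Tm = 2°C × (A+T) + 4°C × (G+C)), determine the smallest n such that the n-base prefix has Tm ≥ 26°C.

n = 10

First 9 bases: TTGGTTTCT → Tm = 24°C (< 26°C)
First 10 bases: TTGGTTTCTA → Tm = 26°C (≥ 26°C)
Each additional base adds 2°C (A/T) or 4°C (G/C), so Tm is non-decreasing in n; n = 10 is the first length to reach 26°C.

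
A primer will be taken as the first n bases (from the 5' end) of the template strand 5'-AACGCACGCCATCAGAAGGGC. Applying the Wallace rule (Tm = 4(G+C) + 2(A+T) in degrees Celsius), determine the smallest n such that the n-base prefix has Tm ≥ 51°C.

n = 17

First 16 bases: AACGCACGCCATCAGA → Tm = 50°C (< 51°C)
First 17 bases: AACGCACGCCATCAGAA → Tm = 52°C (≥ 51°C)
Since every base adds ≥2°C, Tm only increases with n, so the threshold is first crossed at n = 17.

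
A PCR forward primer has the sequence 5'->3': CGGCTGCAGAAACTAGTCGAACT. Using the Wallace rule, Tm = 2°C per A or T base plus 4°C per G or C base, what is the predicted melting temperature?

70°C

Base counts: T=4, G=6, C=6, A=7
A+T = 11, G+C = 12
Tm = 2(11) + 4(12) = 22 + 48 = 70°C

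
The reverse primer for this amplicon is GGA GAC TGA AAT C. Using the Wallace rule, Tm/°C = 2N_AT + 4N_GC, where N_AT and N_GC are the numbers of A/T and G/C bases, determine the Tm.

38°C

Base counts: A=5, T=2, C=2, G=4
So N_AT = 7 and N_GC = 6.
Tm = 4·6 + 2·7 = 24 + 14 = 38°C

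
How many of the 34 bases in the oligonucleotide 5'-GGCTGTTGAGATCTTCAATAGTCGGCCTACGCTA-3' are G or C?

Counting bases: G=9, C=8, T=10, A=7
G+C = 9 + 8 = 17

17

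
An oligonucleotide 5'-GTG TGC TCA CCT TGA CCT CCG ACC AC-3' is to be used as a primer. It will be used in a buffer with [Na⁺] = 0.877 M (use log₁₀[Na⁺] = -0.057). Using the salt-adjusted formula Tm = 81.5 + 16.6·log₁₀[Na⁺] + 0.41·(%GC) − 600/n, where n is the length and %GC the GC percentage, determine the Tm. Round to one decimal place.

Length n = 26. Scanning the sequence gives G=5, A=4, C=11, T=6.
G+C = 16, so %GC = 16/26 × 100 = 61.538%
Salt term: 16.6 × (-0.057) = -0.946
GC term: 0.41 × 61.538 = 25.231; length term: −600/26 = −23.077
Tm = 81.5 + (-0.946) + 25.231 − 23.077 = 82.708 → 82.7°C

82.7°C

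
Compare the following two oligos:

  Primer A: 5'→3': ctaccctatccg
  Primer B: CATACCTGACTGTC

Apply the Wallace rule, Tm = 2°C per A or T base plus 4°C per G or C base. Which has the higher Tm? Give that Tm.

Primer B, 42°C

Primer A: A+T=5, G+C=7 → Tm = 2(5)+4(7) = 38°C
Primer B: A+T=7, G+C=7 → Tm = 2(7)+4(7) = 42°C
38°C vs 42°C → primer B is higher.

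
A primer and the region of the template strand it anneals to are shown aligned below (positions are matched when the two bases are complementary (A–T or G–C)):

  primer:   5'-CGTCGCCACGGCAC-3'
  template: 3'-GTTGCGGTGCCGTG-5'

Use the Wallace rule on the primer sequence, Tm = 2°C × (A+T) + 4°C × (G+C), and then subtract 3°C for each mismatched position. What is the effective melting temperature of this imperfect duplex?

Primer base counts: A=2, T=1, G=4, C=7 → A+T=3, G+C=11
Perfect-match Tm = 2(3) + 4(11) = 6 + 44 = 50°C
Mismatches (positions where the bases are not complementary): 2 (at positions 2, 3)
Effective Tm = 50 − 2×3 = 50 − 6 = 44°C

44°C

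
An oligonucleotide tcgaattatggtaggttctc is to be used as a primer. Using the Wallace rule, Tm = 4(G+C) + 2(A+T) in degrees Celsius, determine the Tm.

56°C

Counting bases: C=3, G=5, T=8, A=4
So N_AT = 12 and N_GC = 8.
Tm = 2(12) + 4(8) = 24 + 32 = 56°C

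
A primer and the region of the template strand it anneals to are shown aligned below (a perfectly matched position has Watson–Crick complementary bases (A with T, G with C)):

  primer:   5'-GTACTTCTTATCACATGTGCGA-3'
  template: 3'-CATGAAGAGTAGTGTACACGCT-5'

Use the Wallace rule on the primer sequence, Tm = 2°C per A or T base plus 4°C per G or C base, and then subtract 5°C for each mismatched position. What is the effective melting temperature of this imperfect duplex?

Primer base counts: A=5, T=8, G=4, C=5 → A+T=13, G+C=9
Perfect-match Tm = 2(13) + 4(9) = 26 + 36 = 62°C
Mismatches (positions where the bases are not complementary): 1 (at position 9)
Effective Tm = 62 − 1×5 = 62 − 5 = 57°C

57°C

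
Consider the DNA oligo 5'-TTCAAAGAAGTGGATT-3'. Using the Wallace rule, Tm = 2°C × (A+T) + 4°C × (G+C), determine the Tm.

42°C

Base counts: T=5, G=4, A=6, C=1
So N_AT = 11 and N_GC = 5.
Tm = 2×11 + 4×5 = 42°C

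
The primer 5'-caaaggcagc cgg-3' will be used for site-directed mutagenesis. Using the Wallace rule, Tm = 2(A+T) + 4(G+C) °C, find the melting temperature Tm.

44°C

Scanning the sequence gives A=4, G=5, C=4, T=0.
AT pairs contribute 4, GC pairs contribute 9.
Tm = 4·9 + 2·4 = 36 + 8 = 44°C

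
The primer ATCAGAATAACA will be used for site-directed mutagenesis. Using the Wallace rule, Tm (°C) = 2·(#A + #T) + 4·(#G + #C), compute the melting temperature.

C=2, G=1, A=7, T=2
AT pairs contribute 9, GC pairs contribute 3.
Tm = 2×9 + 4×3 = 30°C

30°C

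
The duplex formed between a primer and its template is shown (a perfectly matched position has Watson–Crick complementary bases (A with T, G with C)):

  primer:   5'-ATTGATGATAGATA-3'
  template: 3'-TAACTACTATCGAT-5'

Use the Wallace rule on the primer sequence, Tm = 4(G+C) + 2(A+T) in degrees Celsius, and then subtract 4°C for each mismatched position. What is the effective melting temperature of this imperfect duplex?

Primer base counts: A=6, T=5, G=3, C=0 → A+T=11, G+C=3
Perfect-match Tm = 2(11) + 4(3) = 22 + 12 = 34°C
Mismatches (positions where the bases are not complementary): 1 (at position 12)
Effective Tm = 34 − 1×4 = 34 − 4 = 30°C

30°C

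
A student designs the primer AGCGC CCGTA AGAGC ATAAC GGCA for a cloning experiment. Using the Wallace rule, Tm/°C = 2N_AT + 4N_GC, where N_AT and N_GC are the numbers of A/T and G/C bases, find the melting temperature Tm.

Base counts: C=7, G=7, A=8, T=2
A+T = 10, G+C = 14
Tm = 2×10 + 4×14 = 76°C

76°C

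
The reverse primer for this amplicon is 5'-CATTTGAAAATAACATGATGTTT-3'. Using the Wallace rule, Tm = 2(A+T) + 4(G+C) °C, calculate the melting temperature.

56°C

Counting bases: C=2, T=9, G=3, A=9
AT pairs contribute 18, GC pairs contribute 5.
Tm = 2(18) + 4(5) = 36 + 20 = 56°C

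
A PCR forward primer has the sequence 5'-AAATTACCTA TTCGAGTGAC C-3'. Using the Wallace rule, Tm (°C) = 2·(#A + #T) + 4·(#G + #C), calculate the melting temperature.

58°C

Scanning the sequence gives A=7, G=3, C=5, T=6.
AT pairs contribute 13, GC pairs contribute 8.
Tm = 4·8 + 2·13 = 32 + 26 = 58°C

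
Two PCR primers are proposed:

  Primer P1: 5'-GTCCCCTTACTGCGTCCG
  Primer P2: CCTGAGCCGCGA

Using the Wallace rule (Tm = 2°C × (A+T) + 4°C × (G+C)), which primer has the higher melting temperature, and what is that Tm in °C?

Primer P1: A+T=6, G+C=12 → Tm = 2(6)+4(12) = 60°C
Primer P2: A+T=3, G+C=9 → Tm = 2(3)+4(9) = 42°C
60°C vs 42°C → primer P1 is higher.

Primer P1, 60°C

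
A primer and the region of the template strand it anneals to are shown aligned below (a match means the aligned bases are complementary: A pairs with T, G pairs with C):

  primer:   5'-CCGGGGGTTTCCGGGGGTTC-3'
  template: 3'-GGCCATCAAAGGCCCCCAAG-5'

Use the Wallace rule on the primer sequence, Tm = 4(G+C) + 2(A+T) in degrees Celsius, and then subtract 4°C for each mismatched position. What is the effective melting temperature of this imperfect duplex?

62°C

Primer base counts: A=0, T=5, G=10, C=5 → A+T=5, G+C=15
Perfect-match Tm = 2(5) + 4(15) = 10 + 60 = 70°C
Mismatches (positions where the bases are not complementary): 2 (at positions 5, 6)
Effective Tm = 70 − 2×4 = 70 − 8 = 62°C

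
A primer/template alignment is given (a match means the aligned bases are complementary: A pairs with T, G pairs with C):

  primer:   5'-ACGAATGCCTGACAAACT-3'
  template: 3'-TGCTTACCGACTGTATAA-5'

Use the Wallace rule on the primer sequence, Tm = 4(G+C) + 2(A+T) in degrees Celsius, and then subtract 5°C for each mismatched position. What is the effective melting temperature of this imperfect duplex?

37°C

Primer base counts: A=7, T=3, G=3, C=5 → A+T=10, G+C=8
Perfect-match Tm = 2(10) + 4(8) = 20 + 32 = 52°C
Mismatches (positions where the bases are not complementary): 3 (at positions 8, 15, 17)
Effective Tm = 52 − 3×5 = 52 − 15 = 37°C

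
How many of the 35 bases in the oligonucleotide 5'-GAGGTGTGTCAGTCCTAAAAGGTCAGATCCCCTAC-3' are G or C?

18

Base counts: A=9, C=9, T=8, G=9
G+C = 9 + 9 = 18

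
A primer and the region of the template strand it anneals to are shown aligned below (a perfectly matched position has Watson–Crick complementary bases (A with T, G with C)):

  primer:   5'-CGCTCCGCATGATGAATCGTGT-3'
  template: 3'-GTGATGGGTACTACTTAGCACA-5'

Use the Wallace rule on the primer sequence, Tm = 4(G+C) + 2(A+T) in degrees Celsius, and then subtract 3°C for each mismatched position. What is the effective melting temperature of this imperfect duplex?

59°C

Primer base counts: A=4, T=6, G=6, C=6 → A+T=10, G+C=12
Perfect-match Tm = 2(10) + 4(12) = 20 + 48 = 68°C
Mismatches (positions where the bases are not complementary): 3 (at positions 2, 5, 7)
Effective Tm = 68 − 3×3 = 68 − 9 = 59°C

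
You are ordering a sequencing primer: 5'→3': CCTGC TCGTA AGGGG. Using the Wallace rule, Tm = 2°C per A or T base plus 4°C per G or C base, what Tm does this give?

A=2, C=4, T=3, G=6
So N_AT = 5 and N_GC = 10.
Tm = 2×5 + 4×10 = 50°C

50°C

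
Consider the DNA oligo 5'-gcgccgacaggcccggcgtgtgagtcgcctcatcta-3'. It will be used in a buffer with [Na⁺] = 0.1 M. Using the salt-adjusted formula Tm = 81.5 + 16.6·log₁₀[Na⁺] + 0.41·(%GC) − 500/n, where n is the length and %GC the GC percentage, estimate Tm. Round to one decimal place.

79.5°C

Length n = 36. Base counts: C=13, G=12, A=5, T=6
G+C = 25, so %GC = 25/36 × 100 = 69.444%
Salt term: 16.6 × (-1) = -16.6
GC term: 0.41 × 69.444 = 28.472; length term: −500/36 = −13.889
Tm = 81.5 + (-16.6) + 28.472 − 13.889 = 79.483 → 79.5°C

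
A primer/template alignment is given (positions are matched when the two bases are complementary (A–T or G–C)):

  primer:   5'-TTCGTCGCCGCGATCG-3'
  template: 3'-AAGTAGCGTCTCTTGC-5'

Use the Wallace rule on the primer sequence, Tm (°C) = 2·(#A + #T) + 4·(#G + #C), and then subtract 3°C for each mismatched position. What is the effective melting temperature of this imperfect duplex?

Primer base counts: A=1, T=4, G=5, C=6 → A+T=5, G+C=11
Perfect-match Tm = 2(5) + 4(11) = 10 + 44 = 54°C
Mismatches (positions where the bases are not complementary): 4 (at positions 4, 9, 11, 14)
Effective Tm = 54 − 4×3 = 54 − 12 = 42°C

42°C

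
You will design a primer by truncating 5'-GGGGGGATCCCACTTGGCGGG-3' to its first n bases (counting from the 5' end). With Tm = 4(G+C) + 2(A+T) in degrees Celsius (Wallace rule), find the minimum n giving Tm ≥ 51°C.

n = 16

First 15 bases: GGGGGGATCCCACTT → Tm = 50°C (< 51°C)
First 16 bases: GGGGGGATCCCACTTG → Tm = 54°C (≥ 51°C)
Since every base adds ≥2°C, Tm only increases with n, so the threshold is first crossed at n = 16.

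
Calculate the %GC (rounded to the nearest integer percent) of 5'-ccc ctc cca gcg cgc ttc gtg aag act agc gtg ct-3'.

66%

Scanning the sequence gives C=14, A=5, T=7, G=9.
G+C = 9 + 14 = 23 out of 35 bases
%GC = 23/35 × 100 = 65.71% ≈ 66%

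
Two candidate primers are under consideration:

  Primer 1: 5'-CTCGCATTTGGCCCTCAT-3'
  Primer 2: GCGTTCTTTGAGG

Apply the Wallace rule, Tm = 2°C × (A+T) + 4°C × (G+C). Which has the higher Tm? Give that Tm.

Primer 1, 56°C

Primer 1: A+T=8, G+C=10 → Tm = 2(8)+4(10) = 56°C
Primer 2: A+T=6, G+C=7 → Tm = 2(6)+4(7) = 40°C
56°C vs 40°C → primer 1 is higher.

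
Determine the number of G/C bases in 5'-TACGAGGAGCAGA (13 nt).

7

Scanning the sequence gives G=5, T=1, C=2, A=5.
G+C = 5 + 2 = 7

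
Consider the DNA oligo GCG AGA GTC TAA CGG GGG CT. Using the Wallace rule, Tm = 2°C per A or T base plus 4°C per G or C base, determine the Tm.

66°C

Base counts: C=4, G=9, T=3, A=4
So N_AT = 7 and N_GC = 13.
Tm = 4·13 + 2·7 = 52 + 14 = 66°C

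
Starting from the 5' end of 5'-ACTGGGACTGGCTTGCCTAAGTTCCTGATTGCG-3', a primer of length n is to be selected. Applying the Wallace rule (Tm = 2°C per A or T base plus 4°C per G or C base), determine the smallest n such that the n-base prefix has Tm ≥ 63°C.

n = 21

First 20 bases: ACTGGGACTGGCTTGCCTAA → Tm = 62°C (< 63°C)
First 21 bases: ACTGGGACTGGCTTGCCTAAG → Tm = 66°C (≥ 63°C)
Since every base adds ≥2°C, Tm only increases with n, so the threshold is first crossed at n = 21.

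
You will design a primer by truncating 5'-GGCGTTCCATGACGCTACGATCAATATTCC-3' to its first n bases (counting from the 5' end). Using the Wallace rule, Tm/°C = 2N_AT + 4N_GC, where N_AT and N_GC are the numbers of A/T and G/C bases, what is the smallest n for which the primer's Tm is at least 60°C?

First 18 bases: GGCGTTCCATGACGCTAC → Tm = 58°C (< 60°C)
First 19 bases: GGCGTTCCATGACGCTACG → Tm = 62°C (≥ 60°C)
Since every base adds ≥2°C, Tm only increases with n, so the threshold is first crossed at n = 19.

n = 19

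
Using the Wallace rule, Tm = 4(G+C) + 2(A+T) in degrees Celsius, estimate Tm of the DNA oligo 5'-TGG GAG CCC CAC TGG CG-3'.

60°C

Counting bases: T=2, A=2, C=6, G=7
AT pairs contribute 4, GC pairs contribute 13.
Tm = 2(4) + 4(13) = 8 + 52 = 60°C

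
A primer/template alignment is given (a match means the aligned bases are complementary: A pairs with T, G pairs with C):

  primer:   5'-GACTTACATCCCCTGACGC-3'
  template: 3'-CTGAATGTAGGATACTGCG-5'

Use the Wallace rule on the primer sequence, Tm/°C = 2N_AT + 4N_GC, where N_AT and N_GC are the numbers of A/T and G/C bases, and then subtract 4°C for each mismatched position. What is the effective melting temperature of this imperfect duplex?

52°C

Primer base counts: A=4, T=4, G=3, C=8 → A+T=8, G+C=11
Perfect-match Tm = 2(8) + 4(11) = 16 + 44 = 60°C
Mismatches (positions where the bases are not complementary): 2 (at positions 12, 13)
Effective Tm = 60 − 2×4 = 60 − 8 = 52°C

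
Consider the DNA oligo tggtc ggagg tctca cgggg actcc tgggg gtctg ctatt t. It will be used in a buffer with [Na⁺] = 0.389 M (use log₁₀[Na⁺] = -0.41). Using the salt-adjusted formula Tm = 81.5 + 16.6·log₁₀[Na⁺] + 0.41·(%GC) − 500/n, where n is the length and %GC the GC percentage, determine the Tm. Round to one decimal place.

Length n = 41. Base counts: T=12, G=16, C=9, A=4
G+C = 25, so %GC = 25/41 × 100 = 60.976%
Salt term: 16.6 × (-0.41) = -6.806
GC term: 0.41 × 60.976 = 25; length term: −500/41 = −12.195
Tm = 81.5 + (-6.806) + 25 − 12.195 = 87.499 → 87.5°C

87.5°C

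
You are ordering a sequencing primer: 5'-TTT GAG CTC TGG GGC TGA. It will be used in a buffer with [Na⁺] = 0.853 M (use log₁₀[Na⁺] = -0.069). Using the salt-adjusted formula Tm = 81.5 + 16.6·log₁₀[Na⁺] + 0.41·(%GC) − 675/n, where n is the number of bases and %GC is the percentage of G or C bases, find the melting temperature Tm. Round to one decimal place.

Length n = 18. C=3, A=2, T=6, G=7
G+C = 10, so %GC = 10/18 × 100 = 55.556%
Salt term: 16.6 × (-0.069) = -1.145
GC term: 0.41 × 55.556 = 22.778; length term: −675/18 = −37.5
Tm = 81.5 + (-1.145) + 22.778 − 37.5 = 65.633 → 65.6°C

65.6°C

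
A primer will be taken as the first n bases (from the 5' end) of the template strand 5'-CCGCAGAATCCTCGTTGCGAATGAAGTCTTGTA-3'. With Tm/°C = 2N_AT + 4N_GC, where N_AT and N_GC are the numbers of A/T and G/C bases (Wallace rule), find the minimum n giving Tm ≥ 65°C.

First 20 bases: CCGCAGAATCCTCGTTGCGA → Tm = 64°C (< 65°C)
First 21 bases: CCGCAGAATCCTCGTTGCGAA → Tm = 66°C (≥ 65°C)
Each additional base adds 2°C (A/T) or 4°C (G/C), so Tm is non-decreasing in n; n = 21 is the first length to reach 65°C.

n = 21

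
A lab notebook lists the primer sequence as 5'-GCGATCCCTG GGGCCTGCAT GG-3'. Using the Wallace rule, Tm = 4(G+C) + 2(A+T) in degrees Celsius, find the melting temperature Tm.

Base counts: A=2, G=9, C=7, T=4
AT pairs contribute 6, GC pairs contribute 16.
Tm = 4·16 + 2·6 = 64 + 12 = 76°C

76°C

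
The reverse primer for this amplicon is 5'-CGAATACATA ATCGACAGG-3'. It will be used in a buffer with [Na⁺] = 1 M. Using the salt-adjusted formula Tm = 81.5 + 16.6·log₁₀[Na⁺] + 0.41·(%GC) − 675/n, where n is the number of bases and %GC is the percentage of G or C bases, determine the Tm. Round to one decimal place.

Length n = 19. C=4, A=8, T=3, G=4
G+C = 8, so %GC = 8/19 × 100 = 42.105%
Salt term: 16.6 × (0) = 0
GC term: 0.41 × 42.105 = 17.263; length term: −675/19 = −35.526
Tm = 81.5 + (0) + 17.263 − 35.526 = 63.237 → 63.2°C

63.2°C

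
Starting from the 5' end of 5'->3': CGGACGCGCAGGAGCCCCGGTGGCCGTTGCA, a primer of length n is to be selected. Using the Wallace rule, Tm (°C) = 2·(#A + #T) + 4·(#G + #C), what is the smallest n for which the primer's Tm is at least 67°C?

First 18 bases: CGGACGCGCAGGAGCCCC → Tm = 66°C (< 67°C)
First 19 bases: CGGACGCGCAGGAGCCCCG → Tm = 70°C (≥ 67°C)
Each additional base adds 2°C (A/T) or 4°C (G/C), so Tm is non-decreasing in n; n = 19 is the first length to reach 67°C.

n = 19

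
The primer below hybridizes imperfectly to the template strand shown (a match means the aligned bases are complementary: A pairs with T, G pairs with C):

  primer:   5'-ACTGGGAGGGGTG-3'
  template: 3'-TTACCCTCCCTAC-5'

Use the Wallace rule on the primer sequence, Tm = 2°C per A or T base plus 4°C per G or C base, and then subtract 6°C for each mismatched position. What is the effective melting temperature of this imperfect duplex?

Primer base counts: A=2, T=2, G=8, C=1 → A+T=4, G+C=9
Perfect-match Tm = 2(4) + 4(9) = 8 + 36 = 44°C
Mismatches (positions where the bases are not complementary): 2 (at positions 2, 11)
Effective Tm = 44 − 2×6 = 44 − 12 = 32°C

32°C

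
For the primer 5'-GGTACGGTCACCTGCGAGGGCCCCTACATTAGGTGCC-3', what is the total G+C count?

A=6, T=7, G=12, C=12
Total G or C: 12 + 12 = 24

24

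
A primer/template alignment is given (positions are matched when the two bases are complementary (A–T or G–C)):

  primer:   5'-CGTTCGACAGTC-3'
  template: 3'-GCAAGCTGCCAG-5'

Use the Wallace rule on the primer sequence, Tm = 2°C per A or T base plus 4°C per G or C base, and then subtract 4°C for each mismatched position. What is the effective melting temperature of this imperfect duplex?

34°C

Primer base counts: A=2, T=3, G=3, C=4 → A+T=5, G+C=7
Perfect-match Tm = 2(5) + 4(7) = 10 + 28 = 38°C
Mismatches (positions where the bases are not complementary): 1 (at position 9)
Effective Tm = 38 − 1×4 = 38 − 4 = 34°C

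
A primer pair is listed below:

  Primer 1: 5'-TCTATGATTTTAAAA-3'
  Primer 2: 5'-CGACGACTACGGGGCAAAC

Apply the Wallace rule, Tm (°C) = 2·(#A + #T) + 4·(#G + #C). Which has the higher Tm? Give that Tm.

Primer 2, 62°C

Primer 1: A+T=13, G+C=2 → Tm = 2(13)+4(2) = 34°C
Primer 2: A+T=7, G+C=12 → Tm = 2(7)+4(12) = 62°C
34°C vs 62°C → primer 2 is higher.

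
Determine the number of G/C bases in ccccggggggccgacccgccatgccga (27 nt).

23

Scanning the sequence gives T=1, G=10, A=3, C=13.
Total G or C: 10 + 13 = 23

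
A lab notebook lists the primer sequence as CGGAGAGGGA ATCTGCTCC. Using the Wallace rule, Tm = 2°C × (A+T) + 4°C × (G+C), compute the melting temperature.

Scanning the sequence gives C=5, T=3, A=4, G=7.
A+T = 7, G+C = 12
Tm = 2(7) + 4(12) = 14 + 48 = 62°C

62°C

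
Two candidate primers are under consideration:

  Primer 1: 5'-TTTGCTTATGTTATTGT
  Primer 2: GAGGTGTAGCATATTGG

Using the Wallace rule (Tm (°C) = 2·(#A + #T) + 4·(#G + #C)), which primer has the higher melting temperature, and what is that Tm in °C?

Primer 1: A+T=13, G+C=4 → Tm = 2(13)+4(4) = 42°C
Primer 2: A+T=9, G+C=8 → Tm = 2(9)+4(8) = 50°C
42°C vs 50°C → primer 2 is higher.

Primer 2, 50°C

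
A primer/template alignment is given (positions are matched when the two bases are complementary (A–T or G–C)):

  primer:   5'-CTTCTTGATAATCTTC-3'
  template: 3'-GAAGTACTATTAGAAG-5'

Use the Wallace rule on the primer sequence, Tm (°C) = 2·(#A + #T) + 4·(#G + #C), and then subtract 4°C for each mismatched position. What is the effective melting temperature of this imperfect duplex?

Primer base counts: A=3, T=8, G=1, C=4 → A+T=11, G+C=5
Perfect-match Tm = 2(11) + 4(5) = 22 + 20 = 42°C
Mismatches (positions where the bases are not complementary): 1 (at position 5)
Effective Tm = 42 − 1×4 = 42 − 4 = 38°C

38°C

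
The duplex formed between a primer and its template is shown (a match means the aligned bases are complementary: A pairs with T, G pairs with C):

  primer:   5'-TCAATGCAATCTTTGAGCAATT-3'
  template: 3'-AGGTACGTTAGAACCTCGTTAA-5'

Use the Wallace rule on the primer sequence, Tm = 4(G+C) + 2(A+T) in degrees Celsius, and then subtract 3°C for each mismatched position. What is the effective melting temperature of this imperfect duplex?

52°C

Primer base counts: A=7, T=8, G=3, C=4 → A+T=15, G+C=7
Perfect-match Tm = 2(15) + 4(7) = 30 + 28 = 58°C
Mismatches (positions where the bases are not complementary): 2 (at positions 3, 14)
Effective Tm = 58 − 2×3 = 58 − 6 = 52°C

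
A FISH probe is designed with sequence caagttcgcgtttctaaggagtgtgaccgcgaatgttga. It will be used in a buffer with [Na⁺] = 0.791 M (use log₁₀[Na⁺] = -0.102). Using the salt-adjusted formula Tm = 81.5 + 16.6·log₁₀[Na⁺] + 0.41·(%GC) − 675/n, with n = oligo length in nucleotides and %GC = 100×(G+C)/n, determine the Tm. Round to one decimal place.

82.5°C

Length n = 39. Base counts: G=12, T=11, A=9, C=7
G+C = 19, so %GC = 19/39 × 100 = 48.718%
Salt term: 16.6 × (-0.102) = -1.693
GC term: 0.41 × 48.718 = 19.974; length term: −675/39 = −17.308
Tm = 81.5 + (-1.693) + 19.974 − 17.308 = 82.473 → 82.5°C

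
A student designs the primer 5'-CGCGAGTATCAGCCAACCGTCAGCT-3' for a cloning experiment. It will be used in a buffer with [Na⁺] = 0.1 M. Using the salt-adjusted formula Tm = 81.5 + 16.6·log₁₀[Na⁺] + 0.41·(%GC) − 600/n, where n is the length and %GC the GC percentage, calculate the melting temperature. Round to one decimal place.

Length n = 25. Scanning the sequence gives G=6, C=9, A=6, T=4.
G+C = 15, so %GC = 15/25 × 100 = 60%
Salt term: 16.6 × (-1) = -16.6
GC term: 0.41 × 60 = 24.6; length term: −600/25 = −24
Tm = 81.5 + (-16.6) + 24.6 − 24 = 65.5 → 65.5°C

65.5°C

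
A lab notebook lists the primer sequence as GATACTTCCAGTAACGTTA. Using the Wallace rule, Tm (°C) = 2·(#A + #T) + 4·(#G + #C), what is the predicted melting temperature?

Base counts: T=6, G=3, C=4, A=6
So N_AT = 12 and N_GC = 7.
Tm = 2(12) + 4(7) = 24 + 28 = 52°C

52°C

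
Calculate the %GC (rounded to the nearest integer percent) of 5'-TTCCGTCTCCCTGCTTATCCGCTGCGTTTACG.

56%

Scanning the sequence gives T=12, A=2, G=6, C=12.
G+C = 6 + 12 = 18 out of 32 bases
%GC = 18/32 × 100 = 56.25% ≈ 56%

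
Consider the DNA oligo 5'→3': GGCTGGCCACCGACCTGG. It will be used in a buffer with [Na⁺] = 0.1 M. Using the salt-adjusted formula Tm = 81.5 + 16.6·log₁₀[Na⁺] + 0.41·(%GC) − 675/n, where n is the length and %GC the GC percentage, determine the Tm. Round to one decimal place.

59.3°C

Length n = 18. Counting bases: A=2, T=2, G=7, C=7
G+C = 14, so %GC = 14/18 × 100 = 77.778%
Salt term: 16.6 × (-1) = -16.6
GC term: 0.41 × 77.778 = 31.889; length term: −675/18 = −37.5
Tm = 81.5 + (-16.6) + 31.889 − 37.5 = 59.289 → 59.3°C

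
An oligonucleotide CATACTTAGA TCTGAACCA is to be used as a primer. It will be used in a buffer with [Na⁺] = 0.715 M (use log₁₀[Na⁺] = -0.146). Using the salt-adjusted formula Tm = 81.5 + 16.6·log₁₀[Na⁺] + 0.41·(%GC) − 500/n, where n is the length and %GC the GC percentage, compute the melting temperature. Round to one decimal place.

67.9°C

Length n = 19. Base counts: A=7, G=2, T=5, C=5
G+C = 7, so %GC = 7/19 × 100 = 36.842%
Salt term: 16.6 × (-0.146) = -2.424
GC term: 0.41 × 36.842 = 15.105; length term: −500/19 = −26.316
Tm = 81.5 + (-2.424) + 15.105 − 26.316 = 67.865 → 67.9°C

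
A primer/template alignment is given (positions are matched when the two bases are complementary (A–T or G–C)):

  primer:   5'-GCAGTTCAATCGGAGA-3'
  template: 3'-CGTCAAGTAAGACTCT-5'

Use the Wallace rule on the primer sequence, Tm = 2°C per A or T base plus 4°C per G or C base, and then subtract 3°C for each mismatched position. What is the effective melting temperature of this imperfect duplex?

Primer base counts: A=5, T=3, G=5, C=3 → A+T=8, G+C=8
Perfect-match Tm = 2(8) + 4(8) = 16 + 32 = 48°C
Mismatches (positions where the bases are not complementary): 2 (at positions 9, 12)
Effective Tm = 48 − 2×3 = 48 − 6 = 42°C

42°C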